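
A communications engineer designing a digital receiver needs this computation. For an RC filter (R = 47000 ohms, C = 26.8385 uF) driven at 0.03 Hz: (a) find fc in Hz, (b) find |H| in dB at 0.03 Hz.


Step 1 — cutoff frequency:
fc = 1 / (2*pi*R*C)
C = 26.8385 uF = 2.68385e-05 F
fc = 1 / (2*pi*47000*2.68385e-05)
   = 0.126172 Hz

Step 2 — magnitude at f = 0.03 Hz:
|H(f)| = 1 / sqrt(1 + (f/fc)^2)
f/fc = 0.03 / 0.126172 = 0.237771
|H| = 1 / sqrt(1 + 0.056535) = 0.9728773
|H|_dB = 20*log10(0.9728773) = -0.24 dB

fc = 0.126172 Hz; |H(0.03 Hz)| = -0.24 dB


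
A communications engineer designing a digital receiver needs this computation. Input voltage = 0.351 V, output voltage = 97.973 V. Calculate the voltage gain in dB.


Voltage gain in dB:
G = 20 * log10(Vout / Vin)
  = 20 * log10(97.973 / 0.351)
  = 20 * log10(279.125356)
  = 20 * 2.445799
  = 48.92 dB

48.92 dB


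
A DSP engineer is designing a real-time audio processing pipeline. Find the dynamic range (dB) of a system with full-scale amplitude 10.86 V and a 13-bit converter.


Dynamic range from full-scale to LSB:
V_min = V_max / 2^bits = 10.86 / 2^13
DR = 20 * log10(V_max / V_min)
   = 20 * log10(2^13)
   = 20 * 13 * log10(2)
   = 78.27 dB

78.27 dB


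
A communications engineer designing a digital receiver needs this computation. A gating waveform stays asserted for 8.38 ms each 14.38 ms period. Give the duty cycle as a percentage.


Duty cycle as a percentage:
DC = (t_on / T) * 100
   = (8.38 / 14.38) * 100
   = 0.582754 * 100
   = 58.28 %

58.28 %


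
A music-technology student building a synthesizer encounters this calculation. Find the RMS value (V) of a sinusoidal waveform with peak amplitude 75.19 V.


RMS voltage for a sinusoidal waveform:
V_rms = V_peak / sqrt(2)
      = 75.19 / 1.414214
      = 53.167 V

53.167 V


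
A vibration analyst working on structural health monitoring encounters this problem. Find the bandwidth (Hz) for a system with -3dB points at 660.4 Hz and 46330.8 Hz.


Bandwidth is the difference of -3dB frequencies:
BW = f_high - f_low
   = 46330.8 - 660.4
   = 45670.4 Hz

45670.4 Hz


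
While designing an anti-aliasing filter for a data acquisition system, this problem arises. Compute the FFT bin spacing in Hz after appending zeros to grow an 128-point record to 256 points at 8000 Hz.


Frequency resolution after zero-padding:
N_padded = 128 * 2 = 256
df = fs / N_padded
   = 8000 / 256
   = 31.25 Hz

31.25 Hz


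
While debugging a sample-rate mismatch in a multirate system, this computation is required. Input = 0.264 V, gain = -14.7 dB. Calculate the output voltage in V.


Output voltage from dB gain:
V_out = V_in * 10^(gain_dB / 20)
      = 0.264 * 10^(-14.7 / 20)
      = 0.264 * 0.184077
      = 0.0486 V

0.0486 V


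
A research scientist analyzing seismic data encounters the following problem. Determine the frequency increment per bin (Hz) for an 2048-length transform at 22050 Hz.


DFT frequency resolution:
df = fs / N
   = 22050 / 2048
   = 10.7666 Hz

10.7666 Hz


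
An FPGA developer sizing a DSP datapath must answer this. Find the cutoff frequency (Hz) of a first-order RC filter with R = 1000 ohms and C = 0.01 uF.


Cutoff frequency of a first-order RC filter:
fc = 1 / (2 * pi * R * C)
C = 0.01 uF = 1e-08 F
fc = 1 / (2 * pi * 1000 * 1e-08)
   = 1 / 6.2831853071796e-05
   = 15915.494309 Hz

15915.494309 Hz


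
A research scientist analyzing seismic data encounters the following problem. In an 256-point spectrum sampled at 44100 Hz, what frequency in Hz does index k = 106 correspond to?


Frequency of DFT bin k:
f_k = k * fs / N
    = 106 * 44100 / 256
    = 4674600 / 256
    = 18260.156 Hz

18260.156 Hz


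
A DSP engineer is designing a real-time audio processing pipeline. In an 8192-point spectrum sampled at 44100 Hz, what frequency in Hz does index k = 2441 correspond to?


Frequency of DFT bin k:
f_k = k * fs / N
    = 2441 * 44100 / 8192
    = 107648100 / 8192
    = 13140.637 Hz

13140.637 Hz


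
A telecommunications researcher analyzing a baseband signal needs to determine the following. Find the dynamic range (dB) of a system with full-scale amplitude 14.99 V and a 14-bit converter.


Dynamic range from full-scale to LSB:
V_min = V_max / 2^bits = 14.99 / 2^14
DR = 20 * log10(V_max / V_min)
   = 20 * log10(2^14)
   = 20 * 14 * log10(2)
   = 84.29 dB

84.29 dB


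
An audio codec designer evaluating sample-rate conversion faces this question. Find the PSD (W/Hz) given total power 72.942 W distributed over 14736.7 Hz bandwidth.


Power spectral density:
PSD = P / BW
    = 72.942 / 14736.7
    = 0.00494968 W/Hz

0.00494968 W/Hz


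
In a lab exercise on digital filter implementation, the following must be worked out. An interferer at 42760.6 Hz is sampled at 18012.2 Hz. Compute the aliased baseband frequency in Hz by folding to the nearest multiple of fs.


Compute the nearest integer multiple of fs to the signal:
n = round(42760.6 / 18012.2) = 2
f_alias = |42760.6 - 2 * 18012.2|
        = |42760.6 - 36024.4|
        = 6736.2 Hz

6736.2


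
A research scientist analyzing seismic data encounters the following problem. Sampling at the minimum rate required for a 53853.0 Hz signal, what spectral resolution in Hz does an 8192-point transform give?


Step 1 — Nyquist sampling rate:
fs = 2 * fmax = 2 * 53853.0 = 107706.0 Hz

Step 2 — DFT bin spacing:
df = fs / N = 107706.0 / 8192 = 13.1477 Hz

13.1477 Hz


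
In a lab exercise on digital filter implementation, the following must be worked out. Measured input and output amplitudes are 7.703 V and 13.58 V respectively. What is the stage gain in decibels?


Voltage gain in dB:
G = 20 * log10(Vout / Vin)
  = 20 * log10(13.58 / 7.703)
  = 20 * log10(1.76295)
  = 20 * 0.24624
  = 4.92 dB

4.92 dB


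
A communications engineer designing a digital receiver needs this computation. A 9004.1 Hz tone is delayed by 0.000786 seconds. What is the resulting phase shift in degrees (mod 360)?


Phase shift from frequency and time delay:
phi = 360 * f * t_delay
    = 360 * 9004.1 * 0.000786
    = 2547.8 degrees
    mod 360 = 27.8 degrees

27.8 degrees


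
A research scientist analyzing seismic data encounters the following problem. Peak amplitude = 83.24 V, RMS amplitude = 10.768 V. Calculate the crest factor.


Crest factor is the ratio of peak to RMS:
CF = V_peak / V_rms
   = 83.24 / 10.768
   = 7.7303

7.7303


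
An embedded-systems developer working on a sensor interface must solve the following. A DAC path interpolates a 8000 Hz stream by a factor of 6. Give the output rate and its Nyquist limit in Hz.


Step 1 — output sample rate after interpolation by L:
fs_out = L * fs_in = 6 * 8000 = 48000 Hz

Step 2 — Nyquist frequency of the output stream:
f_Nyq = fs_out / 2 = 48000 / 2 = 24000.0 Hz

fs_out = 48000 Hz; f_Nyquist = 24000.0 Hz


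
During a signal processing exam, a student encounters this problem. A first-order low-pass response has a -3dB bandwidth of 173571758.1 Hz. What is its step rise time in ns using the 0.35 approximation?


Rise time from bandwidth relationship:
tr = 0.35 / BW
   = 0.35 / 173571758.1
   = 2.016457077e-09 s
   = 2.0165 ns

2.0165 ns


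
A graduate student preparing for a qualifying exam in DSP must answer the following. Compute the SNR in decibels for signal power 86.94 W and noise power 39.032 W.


SNR in decibels:
SNR = 10 * log10(Ps / Pn)
    = 10 * log10(86.94 / 39.032)
    = 10 * log10(2.2274)
    = 10 * 0.3478
    = 3.48 dB

3.48 dB


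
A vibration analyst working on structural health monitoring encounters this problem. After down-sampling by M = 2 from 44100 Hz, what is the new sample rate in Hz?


Decimation reduces the sample rate:
fs_out = fs_in / M
       = 44100 / 2
       = 22050.0 Hz

22050.0 Hz


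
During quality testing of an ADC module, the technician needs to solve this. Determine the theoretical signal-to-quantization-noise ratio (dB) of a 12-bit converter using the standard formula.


Theoretical SNR for a full-scale sinusoid:
SNR = 6.02 * N + 1.76
    = 6.02 * 12 + 1.76
    = 72.24 + 1.76
    = 74.0 dB

74.0 dB


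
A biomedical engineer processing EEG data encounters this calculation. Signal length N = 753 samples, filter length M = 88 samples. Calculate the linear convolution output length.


Linear convolution output length:
L = N + M - 1
  = 753 + 88 - 1
  = 840 samples

840


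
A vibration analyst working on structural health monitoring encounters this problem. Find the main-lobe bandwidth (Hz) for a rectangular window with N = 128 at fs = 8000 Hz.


Main lobe width for a rectangular window:
Width = 2 * fs / N
      = 2 * 8000 / 128
      = 16000 / 128
      = 125.0 Hz

125.0 Hz


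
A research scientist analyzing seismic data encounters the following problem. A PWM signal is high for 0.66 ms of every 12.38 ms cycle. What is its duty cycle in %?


Duty cycle as a percentage:
DC = (t_on / T) * 100
   = (0.66 / 12.38) * 100
   = 0.053312 * 100
   = 5.33 %

5.33 %


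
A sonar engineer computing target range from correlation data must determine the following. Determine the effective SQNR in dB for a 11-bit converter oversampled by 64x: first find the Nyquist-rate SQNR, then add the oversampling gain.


Step 1 — baseline SQNR at Nyquist:
SQNR_base = 6.02*N + 1.76
          = 6.02*11 + 1.76
          = 67.98 dB

Step 2 — oversampling processing gain:
G = 10*log10(OSR) = 10*log10(64) = 18.06 dB

Step 3 — total:
SQNR_total = 67.98 + 18.06 = 86.04 dB

Base SQNR = 67.98 dB; oversampled SQNR = 86.04 dB


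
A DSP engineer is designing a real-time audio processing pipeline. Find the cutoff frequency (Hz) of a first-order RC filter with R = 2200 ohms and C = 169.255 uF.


Cutoff frequency of a first-order RC filter:
fc = 1 / (2 * pi * R * C)
C = 169.255 uF = 0.000169255 F
fc = 1 / (2 * pi * 2200 * 0.000169255)
   = 1 / 2.3396131641667
   = 0.427421 Hz

0.427421 Hz


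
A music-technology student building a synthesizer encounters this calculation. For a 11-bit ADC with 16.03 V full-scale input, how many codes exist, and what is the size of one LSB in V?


Step 1 — number of quantization levels:
L = 2^N = 2^11 = 2048

Step 2 — LSB step size:
delta = Vfs / L
      = 16.03 / 2048
      = 0.00782715 V

Levels = 2048; step size = 0.00782715 V


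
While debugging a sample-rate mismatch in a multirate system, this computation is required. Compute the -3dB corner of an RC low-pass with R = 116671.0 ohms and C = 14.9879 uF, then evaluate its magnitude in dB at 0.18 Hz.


Step 1 — cutoff frequency:
fc = 1 / (2*pi*R*C)
C = 14.9879 uF = 1.49879e-05 F
fc = 1 / (2*pi*116671.0*1.49879e-05)
   = 0.0910157 Hz

Step 2 — magnitude at f = 0.18 Hz:
|H(f)| = 1 / sqrt(1 + (f/fc)^2)
f/fc = 0.18 / 0.0910157 = 1.977681
|H| = 1 / sqrt(1 + 3.911222) = 0.4512375
|H|_dB = 20*log10(0.4512375) = -6.91 dB

fc = 0.0910157 Hz; |H(0.18 Hz)| = -6.91 dB


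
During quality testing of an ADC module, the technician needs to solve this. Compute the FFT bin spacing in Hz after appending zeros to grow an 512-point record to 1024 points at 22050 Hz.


Frequency resolution after zero-padding:
N_padded = 512 * 2 = 1024
df = fs / N_padded
   = 22050 / 1024
   = 21.5332 Hz

21.5332 Hz


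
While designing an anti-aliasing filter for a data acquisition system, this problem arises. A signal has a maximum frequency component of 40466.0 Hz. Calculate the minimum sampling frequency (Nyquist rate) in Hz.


The Nyquist rate is twice the maximum frequency component.
fs_min = 2 * fmax
      = 2 * 40466.0
      = 80932.0 Hz

80932.0


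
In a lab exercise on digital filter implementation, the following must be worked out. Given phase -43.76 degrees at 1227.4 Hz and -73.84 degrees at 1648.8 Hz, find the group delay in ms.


Group delay from phase difference:
tau = -d(phi)/d(omega)
d(phi) = -30.08 deg = -0.524995 rad
d(omega) = 2*pi*(1648.8 - 1227.4) = 2647.7343 rad/s
tau = -(-0.524995) / 2647.7343
    = 0.1983 ms

0.1983 ms


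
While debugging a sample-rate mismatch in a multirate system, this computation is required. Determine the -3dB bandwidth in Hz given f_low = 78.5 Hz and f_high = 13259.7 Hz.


Bandwidth is the difference of -3dB frequencies:
BW = f_high - f_low
   = 13259.7 - 78.5
   = 13181.2 Hz

13181.2 Hz


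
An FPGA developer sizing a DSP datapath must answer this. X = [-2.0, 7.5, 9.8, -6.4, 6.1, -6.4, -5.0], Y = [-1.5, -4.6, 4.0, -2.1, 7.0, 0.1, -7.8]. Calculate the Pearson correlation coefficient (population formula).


Pearson correlation coefficient (population):
r = cov(X,Y) / (std(X) * std(Y))
Mean X = 0.5143, Mean Y = -0.7
Cov(X,Y) = 14.96
Std(X) = 6.5309, Std(Y) = 4.632802
r = 0.4944

0.4944


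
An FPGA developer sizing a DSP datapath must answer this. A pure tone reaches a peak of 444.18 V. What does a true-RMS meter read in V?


RMS voltage for a sinusoidal waveform:
V_rms = V_peak / sqrt(2)
      = 444.18 / 1.414214
      = 314.083 V

314.083 V


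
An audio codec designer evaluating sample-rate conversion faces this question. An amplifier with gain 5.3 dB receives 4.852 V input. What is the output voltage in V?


Output voltage from dB gain:
V_out = V_in * 10^(gain_dB / 20)
      = 4.852 * 10^(5.3 / 20)
      = 4.852 * 1.840772
      = 8.9314 V

8.9314 V


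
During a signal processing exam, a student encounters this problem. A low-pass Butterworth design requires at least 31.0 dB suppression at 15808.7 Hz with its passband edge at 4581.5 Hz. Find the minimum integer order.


Butterworth filter order formula:
n = log10(10^(A/10) - 1) / (2 * log10(f_stop/f_pass))
10^(31.0/10) - 1 = 1257.9254
f_stop/f_pass = 15808.7 / 4581.5 = 3.4506
n = 2.8813 -> ceil = 3

3


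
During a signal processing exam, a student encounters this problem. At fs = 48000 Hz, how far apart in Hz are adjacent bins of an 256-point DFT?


DFT frequency resolution:
df = fs / N
   = 48000 / 256
   = 187.5 Hz

187.5 Hz


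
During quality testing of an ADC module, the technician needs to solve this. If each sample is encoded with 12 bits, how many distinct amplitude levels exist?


Number of quantization levels = 2^N
= 2^12
= 4096

4096


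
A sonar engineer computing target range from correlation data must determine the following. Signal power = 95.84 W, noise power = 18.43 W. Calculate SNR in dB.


SNR in decibels:
SNR = 10 * log10(Ps / Pn)
    = 10 * log10(95.84 / 18.43)
    = 10 * log10(5.2002)
    = 10 * 0.716
    = 7.16 dB

7.16 dB


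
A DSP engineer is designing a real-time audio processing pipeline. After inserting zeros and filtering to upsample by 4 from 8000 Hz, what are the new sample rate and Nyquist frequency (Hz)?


Step 1 — output sample rate after interpolation by L:
fs_out = L * fs_in = 4 * 8000 = 32000 Hz

Step 2 — Nyquist frequency of the output stream:
f_Nyq = fs_out / 2 = 32000 / 2 = 16000.0 Hz

fs_out = 32000 Hz; f_Nyquist = 16000.0 Hz


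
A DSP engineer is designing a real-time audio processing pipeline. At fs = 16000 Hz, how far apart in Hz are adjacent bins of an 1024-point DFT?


DFT frequency resolution:
df = fs / N
   = 16000 / 1024
   = 15.625 Hz

15.625 Hz


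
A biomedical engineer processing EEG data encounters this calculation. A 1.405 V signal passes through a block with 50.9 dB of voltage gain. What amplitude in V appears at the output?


Output voltage from dB gain:
V_out = V_in * 10^(gain_dB / 20)
      = 1.405 * 10^(50.9 / 20)
      = 1.405 * 350.751874
      = 492.8064 V

492.8064 V


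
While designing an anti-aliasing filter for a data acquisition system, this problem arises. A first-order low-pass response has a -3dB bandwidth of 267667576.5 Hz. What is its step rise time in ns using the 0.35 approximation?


Rise time from bandwidth relationship:
tr = 0.35 / BW
   = 0.35 / 267667576.5
   = 1.307592068e-09 s
   = 1.3076 ns

1.3076 ns


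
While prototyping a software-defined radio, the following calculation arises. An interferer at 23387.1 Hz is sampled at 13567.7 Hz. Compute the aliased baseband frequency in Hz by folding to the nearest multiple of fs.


Compute the nearest integer multiple of fs to the signal:
n = round(23387.1 / 13567.7) = 2
f_alias = |23387.1 - 2 * 13567.7|
        = |23387.1 - 27135.4|
        = 3748.3 Hz

3748.3


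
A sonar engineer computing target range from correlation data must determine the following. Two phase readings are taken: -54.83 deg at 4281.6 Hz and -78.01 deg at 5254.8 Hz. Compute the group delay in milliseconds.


Group delay from phase difference:
tau = -d(phi)/d(omega)
d(phi) = -23.18 deg = -0.404567 rad
d(omega) = 2*pi*(5254.8 - 4281.6) = 6114.7959 rad/s
tau = -(-0.404567) / 6114.7959
    = 0.0662 ms

0.0662 ms


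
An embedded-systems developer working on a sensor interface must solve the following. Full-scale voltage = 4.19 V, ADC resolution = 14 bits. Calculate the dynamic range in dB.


Dynamic range from full-scale to LSB:
V_min = V_max / 2^bits = 4.19 / 2^14
DR = 20 * log10(V_max / V_min)
   = 20 * log10(2^14)
   = 20 * 14 * log10(2)
   = 84.29 dB

84.29 dB


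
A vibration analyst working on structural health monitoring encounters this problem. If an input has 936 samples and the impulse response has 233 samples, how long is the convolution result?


Linear convolution output length:
L = N + M - 1
  = 936 + 233 - 1
  = 1168 samples

1168


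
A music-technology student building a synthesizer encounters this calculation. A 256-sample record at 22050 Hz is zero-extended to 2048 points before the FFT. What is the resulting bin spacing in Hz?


Frequency resolution after zero-padding:
N_padded = 256 * 8 = 2048
df = fs / N_padded
   = 22050 / 2048
   = 10.7666 Hz

10.7666 Hz


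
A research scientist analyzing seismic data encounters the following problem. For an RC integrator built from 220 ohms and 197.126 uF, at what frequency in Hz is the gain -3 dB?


Cutoff frequency of a first-order RC filter:
fc = 1 / (2 * pi * R * C)
C = 197.126 uF = 0.000197126 F
fc = 1 / (2 * pi * 220 * 0.000197126)
   = 1 / 0.27248742110988
   = 3.669894 Hz

3.669894 Hz


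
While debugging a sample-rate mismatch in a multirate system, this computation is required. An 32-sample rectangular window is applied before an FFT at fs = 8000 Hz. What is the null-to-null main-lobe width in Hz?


Main lobe width for a rectangular window:
Width = 2 * fs / N
      = 2 * 8000 / 32
      = 16000 / 32
      = 500.0 Hz

500.0 Hz


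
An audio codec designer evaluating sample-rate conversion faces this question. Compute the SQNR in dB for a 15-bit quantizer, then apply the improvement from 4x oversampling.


Step 1 — baseline SQNR at Nyquist:
SQNR_base = 6.02*N + 1.76
          = 6.02*15 + 1.76
          = 92.06 dB

Step 2 — oversampling processing gain:
G = 10*log10(OSR) = 10*log10(4) = 6.02 dB

Step 3 — total:
SQNR_total = 92.06 + 6.02 = 98.08 dB

Base SQNR = 92.06 dB; oversampled SQNR = 98.08 dB


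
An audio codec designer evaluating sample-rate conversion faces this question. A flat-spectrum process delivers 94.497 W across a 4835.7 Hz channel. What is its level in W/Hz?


Power spectral density:
PSD = P / BW
    = 94.497 / 4835.7
    = 0.01954153 W/Hz

0.01954153 W/Hz


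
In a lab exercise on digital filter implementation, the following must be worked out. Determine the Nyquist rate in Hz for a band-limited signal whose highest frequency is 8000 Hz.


The Nyquist rate is twice the maximum frequency component.
fs_min = 2 * fmax
      = 2 * 8000
      = 16000 Hz

16000


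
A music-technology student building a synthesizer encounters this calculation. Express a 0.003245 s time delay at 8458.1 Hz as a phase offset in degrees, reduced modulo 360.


Phase shift from frequency and time delay:
phi = 360 * f * t_delay
    = 360 * 8458.1 * 0.003245
    = 9880.75 degrees
    mod 360 = 160.75 degrees

160.75 degrees


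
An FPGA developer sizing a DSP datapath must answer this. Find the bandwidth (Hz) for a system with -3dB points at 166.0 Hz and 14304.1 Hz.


Bandwidth is the difference of -3dB frequencies:
BW = f_high - f_low
   = 14304.1 - 166.0
   = 14138.1 Hz

14138.1 Hz


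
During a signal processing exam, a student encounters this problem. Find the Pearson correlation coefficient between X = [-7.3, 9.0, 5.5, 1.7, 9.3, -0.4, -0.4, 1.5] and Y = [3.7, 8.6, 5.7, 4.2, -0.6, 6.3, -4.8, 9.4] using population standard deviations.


Pearson correlation coefficient (population):
r = cov(X,Y) / (std(X) * std(Y))
Mean X = 2.3625, Mean Y = 4.0625
Cov(X,Y) = 2.502344
Std(X) = 5.145857, Std(Y) = 4.432814
r = 0.1097

0.1097


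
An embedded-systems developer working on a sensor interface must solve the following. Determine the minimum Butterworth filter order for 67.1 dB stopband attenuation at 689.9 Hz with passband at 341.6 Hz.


Butterworth filter order formula:
n = log10(10^(A/10) - 1) / (2 * log10(f_stop/f_pass))
10^(67.1/10) - 1 = 5128612.8399
f_stop/f_pass = 689.9 / 341.6 = 2.0196
n = 10.9903 -> ceil = 11

11


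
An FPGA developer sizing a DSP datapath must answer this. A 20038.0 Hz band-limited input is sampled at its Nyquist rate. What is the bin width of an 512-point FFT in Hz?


Step 1 — Nyquist sampling rate:
fs = 2 * fmax = 2 * 20038.0 = 40076.0 Hz

Step 2 — DFT bin spacing:
df = fs / N = 40076.0 / 512 = 78.2734 Hz

78.2734 Hz


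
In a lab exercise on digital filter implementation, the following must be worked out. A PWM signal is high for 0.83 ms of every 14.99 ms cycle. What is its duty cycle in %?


Duty cycle as a percentage:
DC = (t_on / T) * 100
   = (0.83 / 14.99) * 100
   = 0.05537 * 100
   = 5.54 %

5.54 %


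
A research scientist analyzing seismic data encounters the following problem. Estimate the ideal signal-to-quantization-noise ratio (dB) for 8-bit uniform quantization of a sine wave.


Theoretical SNR for a full-scale sinusoid:
SNR = 6.02 * N + 1.76
    = 6.02 * 8 + 1.76
    = 48.16 + 1.76
    = 49.92 dB

49.92 dB


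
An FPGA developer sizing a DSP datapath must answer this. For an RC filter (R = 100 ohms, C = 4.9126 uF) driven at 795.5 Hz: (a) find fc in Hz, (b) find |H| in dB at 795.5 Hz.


Step 1 — cutoff frequency:
fc = 1 / (2*pi*R*C)
C = 4.9126 uF = 4.9126e-06 F
fc = 1 / (2*pi*100*4.9126e-06)
   = 323.973 Hz

Step 2 — magnitude at f = 795.5 Hz:
|H(f)| = 1 / sqrt(1 + (f/fc)^2)
f/fc = 795.5 / 323.973 = 2.455452
|H| = 1 / sqrt(1 + 6.029245) = 0.3771774
|H|_dB = 20*log10(0.3771774) = -8.47 dB

fc = 323.973 Hz; |H(795.5 Hz)| = -8.47 dB


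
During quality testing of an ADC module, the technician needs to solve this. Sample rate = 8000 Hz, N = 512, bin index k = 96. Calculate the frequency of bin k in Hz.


Frequency of DFT bin k:
f_k = k * fs / N
    = 96 * 8000 / 512
    = 768000 / 512
    = 1500.0 Hz

1500.0 Hz


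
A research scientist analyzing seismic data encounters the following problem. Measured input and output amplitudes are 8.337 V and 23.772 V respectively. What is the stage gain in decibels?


Voltage gain in dB:
G = 20 * log10(Vout / Vin)
  = 20 * log10(23.772 / 8.337)
  = 20 * log10(2.851385)
  = 20 * 0.455056
  = 9.1 dB

9.1 dB


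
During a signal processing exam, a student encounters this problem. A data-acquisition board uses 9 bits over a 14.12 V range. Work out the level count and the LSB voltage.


Step 1 — number of quantization levels:
L = 2^N = 2^9 = 512

Step 2 — LSB step size:
delta = Vfs / L
      = 14.12 / 512
      = 0.02757812 V

Levels = 512; step size = 0.02757812 V


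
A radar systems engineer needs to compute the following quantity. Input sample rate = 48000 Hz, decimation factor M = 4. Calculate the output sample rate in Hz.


Decimation reduces the sample rate:
fs_out = fs_in / M
       = 48000 / 4
       = 12000.0 Hz

12000.0 Hz


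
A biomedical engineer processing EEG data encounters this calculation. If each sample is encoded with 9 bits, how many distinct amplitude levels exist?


Number of quantization levels = 2^N
= 2^9
= 512

512


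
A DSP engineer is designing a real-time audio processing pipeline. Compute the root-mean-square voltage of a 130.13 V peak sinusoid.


RMS voltage for a sinusoidal waveform:
V_rms = V_peak / sqrt(2)
      = 130.13 / 1.414214
      = 92.016 V

92.016 V


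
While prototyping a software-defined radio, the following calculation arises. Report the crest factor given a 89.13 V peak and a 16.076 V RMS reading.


Crest factor is the ratio of peak to RMS:
CF = V_peak / V_rms
   = 89.13 / 16.076
   = 5.5443

5.5443


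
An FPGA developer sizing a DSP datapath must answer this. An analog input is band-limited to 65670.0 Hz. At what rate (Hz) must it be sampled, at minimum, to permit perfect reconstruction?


The Nyquist rate is twice the maximum frequency component.
fs_min = 2 * fmax
      = 2 * 65670.0
      = 131340.0 Hz

131340.0


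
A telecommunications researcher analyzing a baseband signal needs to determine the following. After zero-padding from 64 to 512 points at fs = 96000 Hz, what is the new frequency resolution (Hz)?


Frequency resolution after zero-padding:
N_padded = 64 * 8 = 512
df = fs / N_padded
   = 96000 / 512
   = 187.5 Hz

187.5 Hz


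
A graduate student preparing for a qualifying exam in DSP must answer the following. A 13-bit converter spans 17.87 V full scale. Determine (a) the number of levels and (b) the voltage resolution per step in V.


Step 1 — number of quantization levels:
L = 2^N = 2^13 = 8192

Step 2 — LSB step size:
delta = Vfs / L
      = 17.87 / 8192
      = 0.0021814 V

Levels = 8192; step size = 0.0021814 V


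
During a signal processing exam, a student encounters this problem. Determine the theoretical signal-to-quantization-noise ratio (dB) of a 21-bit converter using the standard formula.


Theoretical SNR for a full-scale sinusoid:
SNR = 6.02 * N + 1.76
    = 6.02 * 21 + 1.76
    = 126.42 + 1.76
    = 128.18 dB

128.18 dB


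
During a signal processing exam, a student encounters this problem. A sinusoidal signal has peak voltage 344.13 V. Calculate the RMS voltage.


RMS voltage for a sinusoidal waveform:
V_rms = V_peak / sqrt(2)
      = 344.13 / 1.414214
      = 243.337 V

243.337 V


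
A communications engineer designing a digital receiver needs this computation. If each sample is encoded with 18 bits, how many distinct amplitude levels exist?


Number of quantization levels = 2^N
= 2^18
= 262144

262144


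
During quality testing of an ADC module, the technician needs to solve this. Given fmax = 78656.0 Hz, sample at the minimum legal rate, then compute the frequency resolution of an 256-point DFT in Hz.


Step 1 — Nyquist sampling rate:
fs = 2 * fmax = 2 * 78656.0 = 157312.0 Hz

Step 2 — DFT bin spacing:
df = fs / N = 157312.0 / 256 = 614.5 Hz

614.5 Hz


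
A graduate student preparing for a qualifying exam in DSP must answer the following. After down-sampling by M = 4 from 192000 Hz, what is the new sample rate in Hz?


Decimation reduces the sample rate:
fs_out = fs_in / M
       = 192000 / 4
       = 48000.0 Hz

48000.0 Hz


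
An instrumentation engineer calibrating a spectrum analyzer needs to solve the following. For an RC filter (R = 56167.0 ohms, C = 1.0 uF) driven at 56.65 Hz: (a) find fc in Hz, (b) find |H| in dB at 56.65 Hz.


Step 1 — cutoff frequency:
fc = 1 / (2*pi*R*C)
C = 1.0 uF = 1e-06 F
fc = 1 / (2*pi*56167.0*1e-06)
   = 2.8336 Hz

Step 2 — magnitude at f = 56.65 Hz:
|H(f)| = 1 / sqrt(1 + (f/fc)^2)
f/fc = 56.65 / 2.8336 = 19.992236
|H| = 1 / sqrt(1 + 399.6895) = 0.049957
|H|_dB = 20*log10(0.049957) = -26.03 dB

fc = 2.8336 Hz; |H(56.65 Hz)| = -26.03 dB


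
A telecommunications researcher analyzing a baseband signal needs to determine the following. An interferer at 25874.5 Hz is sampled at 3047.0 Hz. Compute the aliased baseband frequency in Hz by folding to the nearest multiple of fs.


Compute the nearest integer multiple of fs to the signal:
n = round(25874.5 / 3047.0) = 8
f_alias = |25874.5 - 8 * 3047.0|
        = |25874.5 - 24376.0|
        = 1498.5 Hz

1498.5


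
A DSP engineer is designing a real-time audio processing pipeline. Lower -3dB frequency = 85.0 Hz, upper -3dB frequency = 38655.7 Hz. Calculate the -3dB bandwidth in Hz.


Bandwidth is the difference of -3dB frequencies:
BW = f_high - f_low
   = 38655.7 - 85.0
   = 38570.7 Hz

38570.7 Hz


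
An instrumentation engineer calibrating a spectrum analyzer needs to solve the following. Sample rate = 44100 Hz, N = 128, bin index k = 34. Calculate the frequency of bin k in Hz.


Frequency of DFT bin k:
f_k = k * fs / N
    = 34 * 44100 / 128
    = 1499400 / 128
    = 11714.062 Hz

11714.062 Hz


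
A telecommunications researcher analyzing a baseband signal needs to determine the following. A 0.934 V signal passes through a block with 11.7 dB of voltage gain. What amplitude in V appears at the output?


Output voltage from dB gain:
V_out = V_in * 10^(gain_dB / 20)
      = 0.934 * 10^(11.7 / 20)
      = 0.934 * 3.845918
      = 3.5921 V

3.5921 V


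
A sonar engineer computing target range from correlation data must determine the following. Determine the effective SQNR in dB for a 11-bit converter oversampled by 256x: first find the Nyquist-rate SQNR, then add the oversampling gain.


Step 1 — baseline SQNR at Nyquist:
SQNR_base = 6.02*N + 1.76
          = 6.02*11 + 1.76
          = 67.98 dB

Step 2 — oversampling processing gain:
G = 10*log10(OSR) = 10*log10(256) = 24.08 dB

Step 3 — total:
SQNR_total = 67.98 + 24.08 = 92.06 dB

Base SQNR = 67.98 dB; oversampled SQNR = 92.06 dB


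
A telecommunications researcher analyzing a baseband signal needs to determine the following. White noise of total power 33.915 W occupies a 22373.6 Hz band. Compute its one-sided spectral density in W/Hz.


Power spectral density:
PSD = P / BW
    = 33.915 / 22373.6
    = 0.00151585 W/Hz

0.00151585 W/Hz


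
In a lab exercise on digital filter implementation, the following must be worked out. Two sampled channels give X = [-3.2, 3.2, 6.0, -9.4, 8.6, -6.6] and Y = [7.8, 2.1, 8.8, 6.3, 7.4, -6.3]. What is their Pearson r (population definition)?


Pearson correlation coefficient (population):
r = cov(X,Y) / (std(X) * std(Y))
Mean X = -0.2333, Mean Y = 4.35
Cov(X,Y) = 14.441667
Std(X) = 6.608496, Std(Y) = 5.21688
r = 0.4189

0.4189


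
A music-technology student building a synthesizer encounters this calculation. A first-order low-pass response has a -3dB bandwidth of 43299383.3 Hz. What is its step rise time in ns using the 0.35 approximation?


Rise time from bandwidth relationship:
tr = 0.35 / BW
   = 0.35 / 43299383.3
   = 8.083256003e-09 s
   = 8.0833 ns

8.0833 ns


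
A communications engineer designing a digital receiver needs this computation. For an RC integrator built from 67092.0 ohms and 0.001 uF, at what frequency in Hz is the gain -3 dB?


Cutoff frequency of a first-order RC filter:
fc = 1 / (2 * pi * R * C)
C = 0.001 uF = 1e-09 F
fc = 1 / (2 * pi * 67092.0 * 1e-09)
   = 1 / 0.00042155146862929
   = 2372.189577 Hz

2372.189577 Hz


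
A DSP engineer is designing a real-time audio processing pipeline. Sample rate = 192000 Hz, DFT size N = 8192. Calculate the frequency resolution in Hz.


DFT frequency resolution:
df = fs / N
   = 192000 / 8192
   = 23.4375 Hz

23.4375 Hz


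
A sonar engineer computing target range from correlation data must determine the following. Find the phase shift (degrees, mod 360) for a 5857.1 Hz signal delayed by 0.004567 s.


Phase shift from frequency and time delay:
phi = 360 * f * t_delay
    = 360 * 5857.1 * 0.004567
    = 9629.78 degrees
    mod 360 = 269.78 degrees

269.78 degrees


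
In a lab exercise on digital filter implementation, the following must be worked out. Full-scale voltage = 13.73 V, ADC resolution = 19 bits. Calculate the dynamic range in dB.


Dynamic range from full-scale to LSB:
V_min = V_max / 2^bits = 13.73 / 2^19
DR = 20 * log10(V_max / V_min)
   = 20 * log10(2^19)
   = 20 * 19 * log10(2)
   = 114.39 dB

114.39 dB


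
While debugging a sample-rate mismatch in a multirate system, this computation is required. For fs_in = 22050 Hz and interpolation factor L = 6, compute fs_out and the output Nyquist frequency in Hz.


Step 1 — output sample rate after interpolation by L:
fs_out = L * fs_in = 6 * 22050 = 132300 Hz

Step 2 — Nyquist frequency of the output stream:
f_Nyq = fs_out / 2 = 132300 / 2 = 66150.0 Hz

fs_out = 132300 Hz; f_Nyquist = 66150.0 Hz


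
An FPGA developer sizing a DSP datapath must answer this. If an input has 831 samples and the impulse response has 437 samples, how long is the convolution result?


Linear convolution output length:
L = N + M - 1
  = 831 + 437 - 1
  = 1267 samples

1267


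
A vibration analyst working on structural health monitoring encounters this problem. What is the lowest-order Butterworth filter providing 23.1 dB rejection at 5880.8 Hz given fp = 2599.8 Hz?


Butterworth filter order formula:
n = log10(10^(A/10) - 1) / (2 * log10(f_stop/f_pass))
10^(23.1/10) - 1 = 203.1738
f_stop/f_pass = 5880.8 / 2599.8 = 2.262
n = 3.2551 -> ceil = 4

4


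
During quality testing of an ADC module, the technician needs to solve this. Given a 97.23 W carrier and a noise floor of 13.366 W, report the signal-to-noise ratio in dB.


SNR in decibels:
SNR = 10 * log10(Ps / Pn)
    = 10 * log10(97.23 / 13.366)
    = 10 * log10(7.2744)
    = 10 * 0.8618
    = 8.62 dB

8.62 dB


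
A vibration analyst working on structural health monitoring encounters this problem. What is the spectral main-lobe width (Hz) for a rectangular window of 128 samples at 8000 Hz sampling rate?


Main lobe width for a rectangular window:
Width = 2 * fs / N
      = 2 * 8000 / 128
      = 16000 / 128
      = 125.0 Hz

125.0 Hz


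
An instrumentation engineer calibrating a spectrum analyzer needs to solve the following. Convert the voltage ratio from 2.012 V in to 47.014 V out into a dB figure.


Voltage gain in dB:
G = 20 * log10(Vout / Vin)
  = 20 * log10(47.014 / 2.012)
  = 20 * log10(23.366799)
  = 20 * 1.368599
  = 27.37 dB

27.37 dB


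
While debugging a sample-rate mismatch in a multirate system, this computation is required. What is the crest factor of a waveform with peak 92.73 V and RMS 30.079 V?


Crest factor is the ratio of peak to RMS:
CF = V_peak / V_rms
   = 92.73 / 30.079
   = 3.0829

3.0829


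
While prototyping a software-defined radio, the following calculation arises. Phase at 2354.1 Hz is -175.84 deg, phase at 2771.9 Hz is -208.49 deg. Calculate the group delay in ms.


Group delay from phase difference:
tau = -d(phi)/d(omega)
d(phi) = -32.65 deg = -0.56985 rad
d(omega) = 2*pi*(2771.9 - 2354.1) = 2625.1148 rad/s
tau = -(-0.56985) / 2625.1148
    = 0.2171 ms

0.2171 ms


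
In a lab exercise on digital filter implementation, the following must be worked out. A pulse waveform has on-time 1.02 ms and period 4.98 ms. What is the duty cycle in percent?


Duty cycle as a percentage:
DC = (t_on / T) * 100
   = (1.02 / 4.98) * 100
   = 0.204819 * 100
   = 20.48 %

20.48 %


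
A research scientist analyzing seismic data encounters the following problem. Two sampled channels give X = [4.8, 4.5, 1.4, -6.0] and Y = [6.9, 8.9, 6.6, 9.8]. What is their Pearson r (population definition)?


Pearson correlation coefficient (population):
r = cov(X,Y) / (std(X) * std(Y))
Mean X = 1.175, Mean Y = 8.05
Cov(X,Y) = -3.55625
Std(X) = 4.351077, Std(Y) = 1.342572
r = -0.6088

-0.6088


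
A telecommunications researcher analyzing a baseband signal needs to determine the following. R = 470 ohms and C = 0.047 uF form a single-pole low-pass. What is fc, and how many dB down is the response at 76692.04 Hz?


Step 1 — cutoff frequency:
fc = 1 / (2*pi*R*C)
C = 0.047 uF = 4.7e-08 F
fc = 1 / (2*pi*470*4.7e-08)
   = 7204.841 Hz

Step 2 — magnitude at f = 76692.04 Hz:
|H(f)| = 1 / sqrt(1 + (f/fc)^2)
f/fc = 76692.04 / 7204.841 = 10.644515
|H| = 1 / sqrt(1 + 113.3057) = 0.0935333
|H|_dB = 20*log10(0.0935333) = -20.58 dB

fc = 7204.841 Hz; |H(76692.04 Hz)| = -20.58 dB


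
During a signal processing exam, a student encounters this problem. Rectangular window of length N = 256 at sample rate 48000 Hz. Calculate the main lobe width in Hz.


Main lobe width for a rectangular window:
Width = 2 * fs / N
      = 2 * 48000 / 256
      = 96000 / 256
      = 375.0 Hz

375.0 Hz


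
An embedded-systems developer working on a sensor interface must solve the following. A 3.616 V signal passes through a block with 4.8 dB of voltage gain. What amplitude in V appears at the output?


Output voltage from dB gain:
V_out = V_in * 10^(gain_dB / 20)
      = 3.616 * 10^(4.8 / 20)
      = 3.616 * 1.737801
      = 6.2839 V

6.2839 V


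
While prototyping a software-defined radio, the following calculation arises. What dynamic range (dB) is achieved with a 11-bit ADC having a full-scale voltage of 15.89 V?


Dynamic range from full-scale to LSB:
V_min = V_max / 2^bits = 15.89 / 2^11
DR = 20 * log10(V_max / V_min)
   = 20 * log10(2^11)
   = 20 * 11 * log10(2)
   = 66.23 dB

66.23 dB


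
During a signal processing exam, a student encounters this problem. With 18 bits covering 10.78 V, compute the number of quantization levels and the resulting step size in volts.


Step 1 — number of quantization levels:
L = 2^N = 2^18 = 262144

Step 2 — LSB step size:
delta = Vfs / L
      = 10.78 / 262144
      = 4.112e-05 V

Levels = 262144; step size = 4.112e-05 V


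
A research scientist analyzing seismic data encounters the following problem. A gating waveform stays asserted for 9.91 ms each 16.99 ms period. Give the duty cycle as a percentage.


Duty cycle as a percentage:
DC = (t_on / T) * 100
   = (9.91 / 16.99) * 100
   = 0.583284 * 100
   = 58.33 %

58.33 %


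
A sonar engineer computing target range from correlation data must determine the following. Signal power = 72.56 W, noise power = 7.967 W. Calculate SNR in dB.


SNR in decibels:
SNR = 10 * log10(Ps / Pn)
    = 10 * log10(72.56 / 7.967)
    = 10 * log10(9.1076)
    = 10 * 0.9594
    = 9.59 dB

9.59 dB


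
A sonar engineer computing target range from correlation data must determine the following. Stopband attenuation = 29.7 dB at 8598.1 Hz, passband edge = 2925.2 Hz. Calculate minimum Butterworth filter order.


Butterworth filter order formula:
n = log10(10^(A/10) - 1) / (2 * log10(f_stop/f_pass))
10^(29.7/10) - 1 = 932.2543
f_stop/f_pass = 8598.1 / 2925.2 = 2.9393
n = 3.1709 -> ceil = 4

4


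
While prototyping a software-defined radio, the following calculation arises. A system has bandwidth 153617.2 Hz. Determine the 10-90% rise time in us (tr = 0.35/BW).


Rise time from bandwidth relationship:
tr = 0.35 / BW
   = 0.35 / 153617.2
   = 2.278390701e-06 s
   = 2.2784 us

2.2784 us


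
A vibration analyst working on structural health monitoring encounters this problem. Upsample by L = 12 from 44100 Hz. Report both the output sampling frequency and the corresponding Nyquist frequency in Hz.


Step 1 — output sample rate after interpolation by L:
fs_out = L * fs_in = 12 * 44100 = 529200 Hz

Step 2 — Nyquist frequency of the output stream:
f_Nyq = fs_out / 2 = 529200 / 2 = 264600.0 Hz

fs_out = 529200 Hz; f_Nyquist = 264600.0 Hz


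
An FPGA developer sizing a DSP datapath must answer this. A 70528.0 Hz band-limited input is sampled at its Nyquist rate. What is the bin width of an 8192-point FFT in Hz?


Step 1 — Nyquist sampling rate:
fs = 2 * fmax = 2 * 70528.0 = 141056.0 Hz

Step 2 — DFT bin spacing:
df = fs / N = 141056.0 / 8192 = 17.2188 Hz

17.2188 Hz


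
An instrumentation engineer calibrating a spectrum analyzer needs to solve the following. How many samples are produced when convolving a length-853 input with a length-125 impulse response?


Linear convolution output length:
L = N + M - 1
  = 853 + 125 - 1
  = 977 samples

977
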